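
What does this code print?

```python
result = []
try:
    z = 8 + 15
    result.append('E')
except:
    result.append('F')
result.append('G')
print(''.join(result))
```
EG

No exception, try block completes normally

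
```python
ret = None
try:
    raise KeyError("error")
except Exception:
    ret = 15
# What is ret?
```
15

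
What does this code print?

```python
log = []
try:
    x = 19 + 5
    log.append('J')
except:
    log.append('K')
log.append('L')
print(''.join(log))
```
JL

No exception, try block completes normally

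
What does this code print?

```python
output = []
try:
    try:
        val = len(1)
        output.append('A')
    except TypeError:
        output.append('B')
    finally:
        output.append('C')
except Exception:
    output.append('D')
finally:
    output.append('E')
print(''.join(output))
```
BCE

Both finally blocks run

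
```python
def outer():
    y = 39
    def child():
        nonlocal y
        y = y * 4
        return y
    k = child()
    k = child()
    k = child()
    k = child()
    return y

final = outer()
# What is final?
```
9984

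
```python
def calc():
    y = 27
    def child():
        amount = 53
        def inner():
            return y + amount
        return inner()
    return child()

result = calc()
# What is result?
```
80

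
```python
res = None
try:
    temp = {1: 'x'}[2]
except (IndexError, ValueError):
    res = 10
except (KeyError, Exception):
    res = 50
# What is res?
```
50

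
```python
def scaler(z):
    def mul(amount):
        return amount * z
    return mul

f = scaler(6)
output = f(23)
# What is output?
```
138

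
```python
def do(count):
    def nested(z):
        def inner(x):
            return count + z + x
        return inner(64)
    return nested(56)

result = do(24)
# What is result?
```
144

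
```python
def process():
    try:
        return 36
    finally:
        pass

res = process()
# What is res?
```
36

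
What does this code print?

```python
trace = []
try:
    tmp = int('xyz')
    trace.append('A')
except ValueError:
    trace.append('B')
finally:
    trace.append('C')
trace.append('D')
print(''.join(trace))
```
BCD

finally always runs, even after exception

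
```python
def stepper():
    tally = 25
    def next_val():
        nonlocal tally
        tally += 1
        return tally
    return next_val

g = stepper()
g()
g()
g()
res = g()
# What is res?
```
29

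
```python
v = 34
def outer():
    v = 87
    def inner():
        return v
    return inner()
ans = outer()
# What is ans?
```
87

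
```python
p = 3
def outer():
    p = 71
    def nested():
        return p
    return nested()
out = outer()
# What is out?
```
71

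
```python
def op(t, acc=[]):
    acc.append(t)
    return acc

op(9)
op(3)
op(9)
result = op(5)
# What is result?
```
[9, 3, 9, 5]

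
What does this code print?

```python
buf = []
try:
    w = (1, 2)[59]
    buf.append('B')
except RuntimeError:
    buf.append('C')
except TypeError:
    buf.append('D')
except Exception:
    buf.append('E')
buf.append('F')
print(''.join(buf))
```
EF

IndexError not specifically caught, falls to Exception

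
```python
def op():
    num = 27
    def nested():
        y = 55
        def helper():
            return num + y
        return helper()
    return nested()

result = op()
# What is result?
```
82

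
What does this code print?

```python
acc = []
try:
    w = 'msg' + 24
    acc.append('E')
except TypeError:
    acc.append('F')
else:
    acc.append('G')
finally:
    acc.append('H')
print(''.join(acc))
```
FH

Exception: except runs, else skipped, finally runs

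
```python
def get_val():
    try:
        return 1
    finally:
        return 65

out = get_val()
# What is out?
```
65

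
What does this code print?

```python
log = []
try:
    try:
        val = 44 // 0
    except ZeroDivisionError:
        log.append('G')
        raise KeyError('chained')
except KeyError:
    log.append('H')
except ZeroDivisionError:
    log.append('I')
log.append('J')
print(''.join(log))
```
GHJ

KeyError raised and caught, original ZeroDivisionError not re-raised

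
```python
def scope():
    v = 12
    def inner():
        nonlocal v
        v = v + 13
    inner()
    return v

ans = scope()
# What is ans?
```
25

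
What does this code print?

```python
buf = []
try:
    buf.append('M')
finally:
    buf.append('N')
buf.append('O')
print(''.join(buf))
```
MNO

try/finally without except, no exception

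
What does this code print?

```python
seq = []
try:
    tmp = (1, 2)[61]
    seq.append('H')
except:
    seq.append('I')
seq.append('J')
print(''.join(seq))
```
IJ

Exception raised in try, caught by bare except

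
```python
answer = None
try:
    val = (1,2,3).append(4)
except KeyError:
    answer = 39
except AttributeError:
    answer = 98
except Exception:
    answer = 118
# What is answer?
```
98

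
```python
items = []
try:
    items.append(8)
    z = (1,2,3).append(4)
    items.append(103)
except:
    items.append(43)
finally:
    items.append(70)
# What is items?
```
[8, 43, 70]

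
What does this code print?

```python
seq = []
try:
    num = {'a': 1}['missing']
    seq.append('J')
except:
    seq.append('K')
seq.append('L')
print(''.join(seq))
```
KL

Exception raised in try, caught by bare except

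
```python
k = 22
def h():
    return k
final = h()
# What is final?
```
22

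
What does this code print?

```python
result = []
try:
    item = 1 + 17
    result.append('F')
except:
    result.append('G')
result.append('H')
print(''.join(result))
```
FH

No exception, try block completes normally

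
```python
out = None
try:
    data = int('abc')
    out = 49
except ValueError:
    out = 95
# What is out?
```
95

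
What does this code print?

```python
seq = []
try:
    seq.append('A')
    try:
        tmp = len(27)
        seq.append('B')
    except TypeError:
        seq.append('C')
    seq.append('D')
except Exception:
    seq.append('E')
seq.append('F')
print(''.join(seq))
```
ACDF

Inner exception caught by inner handler, outer continues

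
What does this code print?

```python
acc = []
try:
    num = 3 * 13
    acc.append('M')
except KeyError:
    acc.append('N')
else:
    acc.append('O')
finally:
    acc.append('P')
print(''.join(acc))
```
MOP

else runs before finally when no exception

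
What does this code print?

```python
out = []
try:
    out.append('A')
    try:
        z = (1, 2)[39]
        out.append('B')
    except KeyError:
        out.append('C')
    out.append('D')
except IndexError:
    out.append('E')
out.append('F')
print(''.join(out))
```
AEF

Inner handler doesn't match, propagates to outer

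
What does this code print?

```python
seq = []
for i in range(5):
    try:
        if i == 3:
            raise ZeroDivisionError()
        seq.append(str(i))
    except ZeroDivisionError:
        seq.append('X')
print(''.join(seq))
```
012X4

Exception on i=3 caught, loop continues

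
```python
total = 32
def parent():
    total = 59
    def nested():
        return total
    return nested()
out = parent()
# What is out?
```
59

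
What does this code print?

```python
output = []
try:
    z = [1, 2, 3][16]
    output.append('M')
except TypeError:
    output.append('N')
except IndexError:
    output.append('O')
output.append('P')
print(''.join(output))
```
OP

IndexError is caught by its specific handler, not TypeError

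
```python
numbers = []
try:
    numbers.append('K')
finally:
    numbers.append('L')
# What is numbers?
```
['K', 'L']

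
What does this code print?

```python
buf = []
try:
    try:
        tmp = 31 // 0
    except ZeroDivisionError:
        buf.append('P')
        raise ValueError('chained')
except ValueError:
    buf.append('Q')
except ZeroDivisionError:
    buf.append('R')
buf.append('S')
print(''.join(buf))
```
PQS

ValueError raised and caught, original ZeroDivisionError not re-raised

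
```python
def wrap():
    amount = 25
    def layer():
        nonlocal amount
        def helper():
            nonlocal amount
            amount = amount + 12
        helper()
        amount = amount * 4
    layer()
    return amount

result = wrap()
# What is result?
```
148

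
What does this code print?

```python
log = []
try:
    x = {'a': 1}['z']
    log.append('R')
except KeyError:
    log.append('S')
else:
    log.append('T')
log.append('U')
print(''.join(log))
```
SU

else block skipped when exception is caught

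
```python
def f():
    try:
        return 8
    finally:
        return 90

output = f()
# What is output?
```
90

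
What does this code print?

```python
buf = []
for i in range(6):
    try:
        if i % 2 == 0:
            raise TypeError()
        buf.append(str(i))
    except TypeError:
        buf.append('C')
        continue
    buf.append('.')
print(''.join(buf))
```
C1.C3.C5.

continue in except skips rest of loop body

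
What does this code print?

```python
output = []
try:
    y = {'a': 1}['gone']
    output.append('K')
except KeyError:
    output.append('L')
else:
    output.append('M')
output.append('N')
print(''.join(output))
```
LN

else block skipped when exception is caught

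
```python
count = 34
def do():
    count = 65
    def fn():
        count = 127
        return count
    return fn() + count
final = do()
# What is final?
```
192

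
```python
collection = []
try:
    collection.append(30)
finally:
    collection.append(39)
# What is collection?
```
[30, 39]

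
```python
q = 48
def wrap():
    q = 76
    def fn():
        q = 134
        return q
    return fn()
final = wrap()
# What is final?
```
134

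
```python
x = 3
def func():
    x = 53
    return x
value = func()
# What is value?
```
53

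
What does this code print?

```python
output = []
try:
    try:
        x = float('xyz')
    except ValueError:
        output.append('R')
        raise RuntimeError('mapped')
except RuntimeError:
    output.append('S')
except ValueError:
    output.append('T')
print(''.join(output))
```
RS

New RuntimeError raised, caught by outer RuntimeError handler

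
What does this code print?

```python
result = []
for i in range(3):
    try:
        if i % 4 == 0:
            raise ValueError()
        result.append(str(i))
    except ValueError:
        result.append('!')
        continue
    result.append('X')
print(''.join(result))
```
!1X2X

continue in except skips rest of loop body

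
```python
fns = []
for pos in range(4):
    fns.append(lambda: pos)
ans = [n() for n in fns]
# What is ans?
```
[3, 3, 3, 3]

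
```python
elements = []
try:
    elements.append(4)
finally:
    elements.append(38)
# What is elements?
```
[4, 38]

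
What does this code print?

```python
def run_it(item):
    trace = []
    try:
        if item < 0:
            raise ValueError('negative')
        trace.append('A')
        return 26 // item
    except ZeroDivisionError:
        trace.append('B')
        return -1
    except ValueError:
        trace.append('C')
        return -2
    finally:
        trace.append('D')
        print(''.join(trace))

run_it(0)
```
ABD

item=0 causes ZeroDivisionError, caught, finally prints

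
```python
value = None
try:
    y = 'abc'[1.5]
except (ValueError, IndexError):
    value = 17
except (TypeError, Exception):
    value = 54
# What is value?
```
54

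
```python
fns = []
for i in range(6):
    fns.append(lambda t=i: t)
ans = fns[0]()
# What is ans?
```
0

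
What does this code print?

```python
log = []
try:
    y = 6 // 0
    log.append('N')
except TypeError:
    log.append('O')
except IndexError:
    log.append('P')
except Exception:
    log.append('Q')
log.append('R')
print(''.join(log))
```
QR

ZeroDivisionError not specifically caught, falls to Exception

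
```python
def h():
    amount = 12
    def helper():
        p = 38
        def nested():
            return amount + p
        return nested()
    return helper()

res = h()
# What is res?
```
50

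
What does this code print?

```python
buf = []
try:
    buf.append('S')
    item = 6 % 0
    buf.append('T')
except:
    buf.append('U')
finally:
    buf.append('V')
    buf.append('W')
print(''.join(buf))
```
SUVW

Code before exception runs, then except, then all of finally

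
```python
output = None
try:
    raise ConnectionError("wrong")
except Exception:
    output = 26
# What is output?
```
26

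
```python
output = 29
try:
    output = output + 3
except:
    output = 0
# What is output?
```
32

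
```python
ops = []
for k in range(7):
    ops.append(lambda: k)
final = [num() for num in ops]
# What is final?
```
[6, 6, 6, 6, 6, 6, 6]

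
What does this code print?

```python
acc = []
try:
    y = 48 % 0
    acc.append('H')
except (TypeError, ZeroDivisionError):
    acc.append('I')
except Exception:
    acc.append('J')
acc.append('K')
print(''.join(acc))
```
IK

ZeroDivisionError matches tuple containing it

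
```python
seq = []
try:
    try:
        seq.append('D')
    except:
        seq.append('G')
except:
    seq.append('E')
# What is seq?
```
['D']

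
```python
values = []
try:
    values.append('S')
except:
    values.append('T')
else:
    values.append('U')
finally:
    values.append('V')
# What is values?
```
['S', 'U', 'V']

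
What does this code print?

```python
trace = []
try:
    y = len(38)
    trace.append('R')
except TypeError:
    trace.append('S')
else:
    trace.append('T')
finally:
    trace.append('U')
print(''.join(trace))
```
SU

Exception: except runs, else skipped, finally runs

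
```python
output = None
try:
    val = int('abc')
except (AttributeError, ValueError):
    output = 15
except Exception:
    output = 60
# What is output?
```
15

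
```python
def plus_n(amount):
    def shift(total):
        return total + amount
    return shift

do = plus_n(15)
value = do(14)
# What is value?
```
29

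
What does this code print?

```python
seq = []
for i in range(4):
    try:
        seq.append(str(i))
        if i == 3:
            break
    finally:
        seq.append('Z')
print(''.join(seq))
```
0Z1Z2Z3Z

finally runs even when breaking out of loop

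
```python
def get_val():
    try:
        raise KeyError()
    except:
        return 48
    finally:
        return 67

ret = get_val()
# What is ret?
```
67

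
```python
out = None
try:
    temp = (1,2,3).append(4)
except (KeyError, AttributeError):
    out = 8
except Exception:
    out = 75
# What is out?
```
8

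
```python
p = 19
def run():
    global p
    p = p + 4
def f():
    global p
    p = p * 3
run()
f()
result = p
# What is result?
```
69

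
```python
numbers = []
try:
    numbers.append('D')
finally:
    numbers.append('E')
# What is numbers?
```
['D', 'E']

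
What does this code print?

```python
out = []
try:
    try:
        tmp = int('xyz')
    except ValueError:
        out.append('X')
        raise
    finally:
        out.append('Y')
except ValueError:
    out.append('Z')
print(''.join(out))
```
XYZ

finally runs before re-raised exception propagates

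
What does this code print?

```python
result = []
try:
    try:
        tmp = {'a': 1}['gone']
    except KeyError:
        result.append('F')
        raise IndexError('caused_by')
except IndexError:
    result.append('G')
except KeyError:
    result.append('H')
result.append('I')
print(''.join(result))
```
FGI

IndexError raised and caught, original KeyError not re-raised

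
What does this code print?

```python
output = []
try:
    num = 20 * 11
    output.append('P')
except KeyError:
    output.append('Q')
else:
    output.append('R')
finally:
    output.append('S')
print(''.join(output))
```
PRS

else runs before finally when no exception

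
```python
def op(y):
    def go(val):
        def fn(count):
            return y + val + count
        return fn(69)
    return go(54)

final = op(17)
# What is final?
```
140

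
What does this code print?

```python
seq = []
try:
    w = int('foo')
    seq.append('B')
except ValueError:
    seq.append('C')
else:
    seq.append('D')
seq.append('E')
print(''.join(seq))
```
CE

else block skipped when exception is caught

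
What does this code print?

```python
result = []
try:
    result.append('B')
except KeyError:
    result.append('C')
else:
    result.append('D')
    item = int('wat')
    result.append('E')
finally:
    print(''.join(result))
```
BD

Try succeeds, else appends 'D', ValueError in else is uncaught, finally prints before exception propagates ('E' never appended)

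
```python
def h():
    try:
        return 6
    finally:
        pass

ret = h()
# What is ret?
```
6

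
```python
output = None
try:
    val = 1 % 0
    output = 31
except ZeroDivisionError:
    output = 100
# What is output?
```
100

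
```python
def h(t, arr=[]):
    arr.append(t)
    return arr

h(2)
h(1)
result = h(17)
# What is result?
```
[2, 1, 17]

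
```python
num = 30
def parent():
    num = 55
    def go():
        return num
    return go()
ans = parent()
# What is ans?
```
55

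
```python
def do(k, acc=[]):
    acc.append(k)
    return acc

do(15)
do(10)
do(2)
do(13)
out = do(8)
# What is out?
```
[15, 10, 2, 13, 8]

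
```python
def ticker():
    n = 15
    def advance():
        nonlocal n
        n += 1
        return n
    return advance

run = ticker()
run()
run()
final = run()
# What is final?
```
18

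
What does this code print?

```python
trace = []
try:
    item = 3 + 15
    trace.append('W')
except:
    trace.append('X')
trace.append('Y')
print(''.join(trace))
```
WY

No exception, try block completes normally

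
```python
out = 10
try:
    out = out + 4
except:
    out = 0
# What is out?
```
14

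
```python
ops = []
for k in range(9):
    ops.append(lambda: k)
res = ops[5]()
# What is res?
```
8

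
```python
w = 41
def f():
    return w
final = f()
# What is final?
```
41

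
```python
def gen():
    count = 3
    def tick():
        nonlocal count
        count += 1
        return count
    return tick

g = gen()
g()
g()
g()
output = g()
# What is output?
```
7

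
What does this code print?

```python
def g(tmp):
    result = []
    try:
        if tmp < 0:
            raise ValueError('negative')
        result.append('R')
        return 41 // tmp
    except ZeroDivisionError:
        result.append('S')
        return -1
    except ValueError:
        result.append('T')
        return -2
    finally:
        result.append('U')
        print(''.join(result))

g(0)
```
RSU

tmp=0 causes ZeroDivisionError, caught, finally prints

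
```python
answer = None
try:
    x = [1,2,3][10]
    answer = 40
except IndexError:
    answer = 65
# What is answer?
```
65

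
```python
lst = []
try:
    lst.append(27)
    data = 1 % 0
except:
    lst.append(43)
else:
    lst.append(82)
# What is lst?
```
[27, 43]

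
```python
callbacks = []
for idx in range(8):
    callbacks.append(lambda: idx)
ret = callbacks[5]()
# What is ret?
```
7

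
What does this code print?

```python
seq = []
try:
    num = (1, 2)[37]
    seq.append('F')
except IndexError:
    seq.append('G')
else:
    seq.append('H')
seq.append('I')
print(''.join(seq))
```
GI

else block skipped when exception is caught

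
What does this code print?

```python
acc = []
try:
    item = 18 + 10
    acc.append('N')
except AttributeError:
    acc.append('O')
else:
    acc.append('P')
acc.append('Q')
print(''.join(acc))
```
NPQ

else block runs when no exception occurs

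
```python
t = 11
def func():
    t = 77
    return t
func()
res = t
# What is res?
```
11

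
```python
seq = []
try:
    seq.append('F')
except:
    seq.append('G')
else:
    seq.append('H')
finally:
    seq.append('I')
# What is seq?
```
['F', 'H', 'I']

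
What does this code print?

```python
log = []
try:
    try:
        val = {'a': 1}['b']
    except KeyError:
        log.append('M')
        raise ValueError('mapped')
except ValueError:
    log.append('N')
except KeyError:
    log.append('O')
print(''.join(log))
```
MN

New ValueError raised, caught by outer ValueError handler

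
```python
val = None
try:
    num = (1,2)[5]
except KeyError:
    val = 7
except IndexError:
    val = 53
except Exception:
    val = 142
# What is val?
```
53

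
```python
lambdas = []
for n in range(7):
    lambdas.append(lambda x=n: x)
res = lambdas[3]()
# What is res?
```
3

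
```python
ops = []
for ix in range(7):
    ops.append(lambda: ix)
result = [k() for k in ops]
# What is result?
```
[6, 6, 6, 6, 6, 6, 6]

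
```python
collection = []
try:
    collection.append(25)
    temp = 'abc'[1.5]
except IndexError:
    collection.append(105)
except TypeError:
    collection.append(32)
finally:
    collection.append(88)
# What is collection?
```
[25, 32, 88]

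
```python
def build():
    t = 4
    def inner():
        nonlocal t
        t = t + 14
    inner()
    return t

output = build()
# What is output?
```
18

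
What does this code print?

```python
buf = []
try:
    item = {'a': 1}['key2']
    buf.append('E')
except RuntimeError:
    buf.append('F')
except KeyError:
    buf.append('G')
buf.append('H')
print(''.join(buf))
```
GH

KeyError is caught by its specific handler, not RuntimeError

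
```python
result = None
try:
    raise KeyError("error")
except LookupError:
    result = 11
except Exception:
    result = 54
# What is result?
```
11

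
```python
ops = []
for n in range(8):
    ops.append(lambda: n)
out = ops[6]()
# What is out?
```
7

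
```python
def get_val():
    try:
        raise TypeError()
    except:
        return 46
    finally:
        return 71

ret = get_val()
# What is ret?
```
71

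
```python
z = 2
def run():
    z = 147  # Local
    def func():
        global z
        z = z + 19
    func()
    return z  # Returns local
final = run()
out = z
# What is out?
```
21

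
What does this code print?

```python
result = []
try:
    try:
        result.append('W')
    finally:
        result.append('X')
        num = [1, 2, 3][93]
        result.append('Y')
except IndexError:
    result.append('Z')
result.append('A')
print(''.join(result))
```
WXZA

Exception in inner finally caught by outer except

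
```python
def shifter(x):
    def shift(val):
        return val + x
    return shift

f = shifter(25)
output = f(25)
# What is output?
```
50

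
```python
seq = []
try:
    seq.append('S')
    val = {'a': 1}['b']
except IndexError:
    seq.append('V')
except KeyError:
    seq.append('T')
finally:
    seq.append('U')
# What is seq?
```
['S', 'T', 'U']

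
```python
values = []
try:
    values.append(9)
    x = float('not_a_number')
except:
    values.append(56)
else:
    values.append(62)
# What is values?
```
[9, 56]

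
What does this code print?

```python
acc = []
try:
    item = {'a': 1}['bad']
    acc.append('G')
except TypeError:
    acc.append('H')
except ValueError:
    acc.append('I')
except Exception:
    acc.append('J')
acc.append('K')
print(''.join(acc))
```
JK

KeyError not specifically caught, falls to Exception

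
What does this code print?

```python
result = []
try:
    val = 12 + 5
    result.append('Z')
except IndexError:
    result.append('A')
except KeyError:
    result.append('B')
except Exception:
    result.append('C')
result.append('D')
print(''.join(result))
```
ZD

No exception, try block completes normally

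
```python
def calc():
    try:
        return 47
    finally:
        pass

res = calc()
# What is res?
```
47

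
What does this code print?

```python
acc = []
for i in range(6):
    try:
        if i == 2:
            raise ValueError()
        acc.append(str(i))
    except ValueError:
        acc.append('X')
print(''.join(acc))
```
01X345

Exception on i=2 caught, loop continues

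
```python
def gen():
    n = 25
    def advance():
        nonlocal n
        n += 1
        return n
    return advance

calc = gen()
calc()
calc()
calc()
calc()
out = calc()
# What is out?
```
30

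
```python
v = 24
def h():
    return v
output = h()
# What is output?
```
24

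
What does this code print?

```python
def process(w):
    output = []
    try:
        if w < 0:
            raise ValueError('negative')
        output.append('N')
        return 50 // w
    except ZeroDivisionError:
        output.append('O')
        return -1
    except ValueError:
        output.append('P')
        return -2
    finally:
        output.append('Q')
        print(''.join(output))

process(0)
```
NOQ

w=0 causes ZeroDivisionError, caught, finally prints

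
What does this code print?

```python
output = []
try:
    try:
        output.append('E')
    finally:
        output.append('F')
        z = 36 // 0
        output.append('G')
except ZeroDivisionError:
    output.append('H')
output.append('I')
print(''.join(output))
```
EFHI

Exception in inner finally caught by outer except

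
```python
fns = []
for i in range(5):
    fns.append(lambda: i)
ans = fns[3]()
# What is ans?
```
4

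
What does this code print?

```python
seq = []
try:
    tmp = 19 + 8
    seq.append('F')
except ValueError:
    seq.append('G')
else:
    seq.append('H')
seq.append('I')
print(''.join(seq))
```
FHI

else block runs when no exception occurs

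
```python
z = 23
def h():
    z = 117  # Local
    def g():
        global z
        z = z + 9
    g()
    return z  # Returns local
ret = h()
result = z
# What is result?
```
32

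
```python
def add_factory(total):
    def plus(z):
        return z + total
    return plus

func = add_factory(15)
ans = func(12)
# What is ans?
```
27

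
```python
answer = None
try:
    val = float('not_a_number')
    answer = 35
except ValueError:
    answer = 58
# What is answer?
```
58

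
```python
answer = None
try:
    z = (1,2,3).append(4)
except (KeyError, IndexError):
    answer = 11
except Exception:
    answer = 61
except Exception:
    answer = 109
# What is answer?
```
61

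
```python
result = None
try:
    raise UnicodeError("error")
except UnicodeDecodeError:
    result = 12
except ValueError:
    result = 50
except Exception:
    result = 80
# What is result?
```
50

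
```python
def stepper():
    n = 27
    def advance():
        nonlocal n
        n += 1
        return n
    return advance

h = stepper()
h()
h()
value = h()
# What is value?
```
30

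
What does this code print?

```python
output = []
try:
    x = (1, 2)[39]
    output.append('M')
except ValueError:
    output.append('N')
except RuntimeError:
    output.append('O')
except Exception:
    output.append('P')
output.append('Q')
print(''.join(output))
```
PQ

IndexError not specifically caught, falls to Exception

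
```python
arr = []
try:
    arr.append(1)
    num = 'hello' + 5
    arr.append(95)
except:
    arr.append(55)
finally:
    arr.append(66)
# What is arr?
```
[1, 55, 66]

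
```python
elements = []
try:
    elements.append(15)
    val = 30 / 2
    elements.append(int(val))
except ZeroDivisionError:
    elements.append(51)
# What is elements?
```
[15, 15]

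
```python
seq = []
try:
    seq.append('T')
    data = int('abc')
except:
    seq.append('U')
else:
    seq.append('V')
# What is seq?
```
['T', 'U']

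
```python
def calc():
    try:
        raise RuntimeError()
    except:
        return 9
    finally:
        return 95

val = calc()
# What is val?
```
95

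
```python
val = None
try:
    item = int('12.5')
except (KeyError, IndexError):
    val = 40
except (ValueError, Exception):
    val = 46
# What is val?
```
46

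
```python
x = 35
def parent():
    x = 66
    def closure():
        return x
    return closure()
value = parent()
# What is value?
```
66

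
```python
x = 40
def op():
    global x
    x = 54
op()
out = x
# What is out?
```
54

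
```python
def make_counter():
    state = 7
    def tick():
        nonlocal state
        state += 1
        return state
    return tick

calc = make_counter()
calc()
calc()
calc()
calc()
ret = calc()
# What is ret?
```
12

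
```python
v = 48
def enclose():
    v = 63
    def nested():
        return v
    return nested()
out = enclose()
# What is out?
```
63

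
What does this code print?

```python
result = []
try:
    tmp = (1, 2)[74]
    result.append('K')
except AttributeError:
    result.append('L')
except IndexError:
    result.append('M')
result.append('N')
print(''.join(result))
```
MN

IndexError is caught by its specific handler, not AttributeError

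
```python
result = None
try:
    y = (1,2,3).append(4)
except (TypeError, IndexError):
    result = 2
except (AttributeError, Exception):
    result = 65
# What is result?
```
65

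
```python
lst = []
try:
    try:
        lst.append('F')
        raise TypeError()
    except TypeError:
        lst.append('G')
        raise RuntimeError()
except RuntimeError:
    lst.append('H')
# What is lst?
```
['F', 'G', 'H']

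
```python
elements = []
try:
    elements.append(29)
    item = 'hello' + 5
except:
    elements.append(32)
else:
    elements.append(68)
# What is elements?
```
[29, 32]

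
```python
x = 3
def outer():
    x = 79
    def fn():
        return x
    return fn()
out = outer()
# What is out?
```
79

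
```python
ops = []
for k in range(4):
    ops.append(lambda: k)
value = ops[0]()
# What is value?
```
3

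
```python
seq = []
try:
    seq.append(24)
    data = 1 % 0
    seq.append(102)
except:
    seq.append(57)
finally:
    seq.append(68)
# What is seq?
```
[24, 57, 68]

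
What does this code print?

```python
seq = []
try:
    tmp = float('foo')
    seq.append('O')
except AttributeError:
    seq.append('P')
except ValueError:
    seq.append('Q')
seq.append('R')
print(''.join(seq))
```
QR

ValueError is caught by its specific handler, not AttributeError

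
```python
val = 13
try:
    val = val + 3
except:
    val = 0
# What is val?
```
16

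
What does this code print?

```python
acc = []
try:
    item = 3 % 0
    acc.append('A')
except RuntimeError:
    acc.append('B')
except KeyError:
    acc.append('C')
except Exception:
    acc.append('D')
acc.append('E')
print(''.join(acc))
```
DE

ZeroDivisionError not specifically caught, falls to Exception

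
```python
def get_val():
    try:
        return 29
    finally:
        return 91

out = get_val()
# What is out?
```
91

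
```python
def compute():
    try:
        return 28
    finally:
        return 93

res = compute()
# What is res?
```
93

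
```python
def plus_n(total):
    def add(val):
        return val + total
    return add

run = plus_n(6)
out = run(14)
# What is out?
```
20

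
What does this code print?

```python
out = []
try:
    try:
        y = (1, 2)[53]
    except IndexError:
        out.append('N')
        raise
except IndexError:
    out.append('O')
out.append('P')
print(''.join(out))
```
NOP

raise without argument re-raises current exception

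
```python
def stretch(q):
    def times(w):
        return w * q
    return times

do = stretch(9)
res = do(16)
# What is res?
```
144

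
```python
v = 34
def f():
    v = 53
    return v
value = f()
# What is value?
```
53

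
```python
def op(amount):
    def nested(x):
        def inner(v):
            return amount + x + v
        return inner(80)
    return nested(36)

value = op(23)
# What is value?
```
139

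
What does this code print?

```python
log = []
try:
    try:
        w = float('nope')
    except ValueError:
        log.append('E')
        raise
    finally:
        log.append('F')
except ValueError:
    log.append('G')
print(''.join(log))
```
EFG

finally runs before re-raised exception propagates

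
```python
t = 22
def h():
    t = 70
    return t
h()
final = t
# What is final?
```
22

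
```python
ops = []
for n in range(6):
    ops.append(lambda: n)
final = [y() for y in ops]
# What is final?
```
[5, 5, 5, 5, 5, 5]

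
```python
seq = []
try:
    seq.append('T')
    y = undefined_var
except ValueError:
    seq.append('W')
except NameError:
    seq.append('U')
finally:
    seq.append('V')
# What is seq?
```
['T', 'U', 'V']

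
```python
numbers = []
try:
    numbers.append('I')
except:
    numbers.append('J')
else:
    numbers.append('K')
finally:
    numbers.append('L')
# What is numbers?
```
['I', 'K', 'L']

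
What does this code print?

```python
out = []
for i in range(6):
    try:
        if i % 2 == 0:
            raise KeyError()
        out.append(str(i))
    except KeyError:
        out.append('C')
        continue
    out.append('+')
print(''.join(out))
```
C1+C3+C5+

continue in except skips rest of loop body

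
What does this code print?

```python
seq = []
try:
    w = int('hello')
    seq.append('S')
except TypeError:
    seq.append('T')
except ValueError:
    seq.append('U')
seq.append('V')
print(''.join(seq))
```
UV

ValueError is caught by its specific handler, not TypeError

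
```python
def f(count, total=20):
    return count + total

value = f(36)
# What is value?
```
56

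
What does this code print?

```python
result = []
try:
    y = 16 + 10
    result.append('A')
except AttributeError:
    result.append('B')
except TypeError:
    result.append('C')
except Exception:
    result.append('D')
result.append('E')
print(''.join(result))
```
AE

No exception, try block completes normally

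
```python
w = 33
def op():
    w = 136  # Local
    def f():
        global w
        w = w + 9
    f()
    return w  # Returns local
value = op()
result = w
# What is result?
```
42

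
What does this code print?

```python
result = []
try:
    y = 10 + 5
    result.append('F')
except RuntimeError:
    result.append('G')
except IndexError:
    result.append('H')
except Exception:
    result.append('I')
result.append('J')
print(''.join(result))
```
FJ

No exception, try block completes normally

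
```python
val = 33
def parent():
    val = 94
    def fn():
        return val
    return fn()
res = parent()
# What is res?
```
94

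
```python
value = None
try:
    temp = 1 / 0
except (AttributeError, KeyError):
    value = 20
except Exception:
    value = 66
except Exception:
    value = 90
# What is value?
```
66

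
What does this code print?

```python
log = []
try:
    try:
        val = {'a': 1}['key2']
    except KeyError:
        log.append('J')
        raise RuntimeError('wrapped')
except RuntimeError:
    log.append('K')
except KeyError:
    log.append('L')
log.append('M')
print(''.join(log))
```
JKM

RuntimeError raised and caught, original KeyError not re-raised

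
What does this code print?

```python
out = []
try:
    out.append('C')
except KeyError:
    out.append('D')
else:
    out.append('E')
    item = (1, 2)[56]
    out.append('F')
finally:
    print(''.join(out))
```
CE

Try succeeds, else appends 'E', IndexError in else is uncaught, finally prints before exception propagates ('F' never appended)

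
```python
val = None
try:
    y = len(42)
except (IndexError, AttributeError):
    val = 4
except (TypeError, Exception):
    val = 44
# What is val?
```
44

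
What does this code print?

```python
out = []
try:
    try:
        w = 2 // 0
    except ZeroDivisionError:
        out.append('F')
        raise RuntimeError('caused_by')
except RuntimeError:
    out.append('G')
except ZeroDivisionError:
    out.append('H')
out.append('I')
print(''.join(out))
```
FGI

RuntimeError raised and caught, original ZeroDivisionError not re-raised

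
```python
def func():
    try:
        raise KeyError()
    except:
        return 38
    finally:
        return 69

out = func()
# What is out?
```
69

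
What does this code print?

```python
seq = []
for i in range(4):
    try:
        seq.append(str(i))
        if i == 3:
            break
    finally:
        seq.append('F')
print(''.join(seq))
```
0F1F2F3F

finally runs even when breaking out of loop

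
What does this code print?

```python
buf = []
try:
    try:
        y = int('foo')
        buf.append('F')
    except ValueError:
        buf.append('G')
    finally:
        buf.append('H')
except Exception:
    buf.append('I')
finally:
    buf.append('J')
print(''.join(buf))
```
GHJ

Both finally blocks run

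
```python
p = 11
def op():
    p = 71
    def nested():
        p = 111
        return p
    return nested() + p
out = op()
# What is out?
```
182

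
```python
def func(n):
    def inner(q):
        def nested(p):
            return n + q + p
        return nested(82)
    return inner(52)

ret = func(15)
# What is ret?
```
149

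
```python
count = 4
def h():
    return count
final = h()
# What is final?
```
4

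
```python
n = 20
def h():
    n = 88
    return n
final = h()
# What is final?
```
88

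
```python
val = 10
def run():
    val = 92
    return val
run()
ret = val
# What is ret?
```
10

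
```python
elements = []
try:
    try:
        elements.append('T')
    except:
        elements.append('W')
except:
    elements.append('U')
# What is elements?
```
['T']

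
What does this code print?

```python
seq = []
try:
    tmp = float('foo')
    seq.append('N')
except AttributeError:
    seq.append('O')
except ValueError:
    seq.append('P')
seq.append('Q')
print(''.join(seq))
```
PQ

ValueError is caught by its specific handler, not AttributeError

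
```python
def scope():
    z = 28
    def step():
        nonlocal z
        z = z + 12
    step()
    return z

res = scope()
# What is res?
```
40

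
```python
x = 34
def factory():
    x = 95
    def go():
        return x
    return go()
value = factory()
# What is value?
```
95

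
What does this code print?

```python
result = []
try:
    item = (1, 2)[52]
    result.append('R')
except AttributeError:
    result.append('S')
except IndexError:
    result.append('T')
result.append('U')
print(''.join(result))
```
TU

IndexError is caught by its specific handler, not AttributeError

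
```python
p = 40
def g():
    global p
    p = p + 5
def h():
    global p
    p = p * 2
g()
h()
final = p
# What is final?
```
90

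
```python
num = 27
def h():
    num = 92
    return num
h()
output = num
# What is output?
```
27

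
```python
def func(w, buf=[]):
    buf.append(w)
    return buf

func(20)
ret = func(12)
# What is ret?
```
[20, 12]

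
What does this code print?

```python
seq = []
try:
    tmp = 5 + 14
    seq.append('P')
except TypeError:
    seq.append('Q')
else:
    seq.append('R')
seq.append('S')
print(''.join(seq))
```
PRS

else block runs when no exception occurs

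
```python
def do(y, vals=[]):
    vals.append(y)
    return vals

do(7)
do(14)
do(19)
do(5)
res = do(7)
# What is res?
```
[7, 14, 19, 5, 7]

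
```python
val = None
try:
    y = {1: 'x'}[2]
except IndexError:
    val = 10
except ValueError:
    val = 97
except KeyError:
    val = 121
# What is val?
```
121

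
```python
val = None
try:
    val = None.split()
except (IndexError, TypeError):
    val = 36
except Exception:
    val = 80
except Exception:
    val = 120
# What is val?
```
80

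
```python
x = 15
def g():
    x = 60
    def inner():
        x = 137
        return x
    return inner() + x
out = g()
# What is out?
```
197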